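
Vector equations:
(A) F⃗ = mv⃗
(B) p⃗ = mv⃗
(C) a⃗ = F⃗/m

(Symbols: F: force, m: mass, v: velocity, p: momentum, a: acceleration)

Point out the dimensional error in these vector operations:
(A) F⃗ = mv⃗

(A) F⃗ = mv⃗: LHS [L M T^-2], RHS [L M T^-1] ✗ — mass times velocity is momentum, not force; should be ma⃗
(B) p⃗ = mv⃗: LHS [L M T^-1], RHS [L M T^-1] ✓ — mass (scalar) times velocity (vector)
(C) a⃗ = F⃗/m: LHS [L T^-2], RHS [L T^-2] ✓ — force (vector) divided by mass (scalar)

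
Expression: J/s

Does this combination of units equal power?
Yes

The expression J/s has dimensions [L^2 M T^-3], which is exactly power [L^2 M T^-3].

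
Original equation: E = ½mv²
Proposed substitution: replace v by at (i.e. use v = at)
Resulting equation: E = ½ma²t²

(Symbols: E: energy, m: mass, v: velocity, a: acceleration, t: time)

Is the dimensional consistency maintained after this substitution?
Yes

[v] = [L T^-1] and [at] = [L T^-1]. These match, so the substitution replaces a quantity by one of the same dimensions and the result E = ½ma²t² has LHS [L^2 M T^-2] vs RHS [L^2 M T^-2] — still consistent.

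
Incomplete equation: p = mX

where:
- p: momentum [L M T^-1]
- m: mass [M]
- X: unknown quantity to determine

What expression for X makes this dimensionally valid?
X = v (velocity), dimensions [L T^-1]

p has dimensions [L M T^-1]; the rest of the RHS (m) has dimensions [M].
So X must have dimensions [L T^-1] — X = v (velocity).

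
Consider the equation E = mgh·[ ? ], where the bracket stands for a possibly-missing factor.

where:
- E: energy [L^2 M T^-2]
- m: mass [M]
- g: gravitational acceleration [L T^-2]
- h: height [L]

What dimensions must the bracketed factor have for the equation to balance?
Nothing is missing — the bracketed factor must be dimensionless.

E has dimensions [L^2 M T^-2] and mgh already has dimensions [L^2 M T^-2], so E = mgh is dimensionally complete.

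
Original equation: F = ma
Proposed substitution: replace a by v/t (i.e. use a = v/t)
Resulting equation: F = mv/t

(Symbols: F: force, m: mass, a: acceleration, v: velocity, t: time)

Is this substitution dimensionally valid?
Yes

[a] = [L T^-2] and [v/t] = [L T^-2]. These match, so the substitution replaces a quantity by one of the same dimensions and the result F = mv/t has LHS [L M T^-2] vs RHS [L M T^-2] — still consistent.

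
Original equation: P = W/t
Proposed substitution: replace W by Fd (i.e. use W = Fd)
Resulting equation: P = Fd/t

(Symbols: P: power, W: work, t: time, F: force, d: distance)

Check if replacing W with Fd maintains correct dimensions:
Yes

[W] = [L^2 M T^-2] and [Fd] = [L^2 M T^-2]. These match, so the substitution replaces a quantity by one of the same dimensions and the result P = Fd/t has LHS [L^2 M T^-3] vs RHS [L^2 M T^-3] — still consistent.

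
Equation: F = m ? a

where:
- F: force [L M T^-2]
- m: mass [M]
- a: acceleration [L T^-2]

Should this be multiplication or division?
multiplication (×): F = m × a

F [L M T^-2]; m [M]; a [L T^-2].
m × a → [L M T^-2] ✓
m ÷ a → [L^-1 M T^2] ✗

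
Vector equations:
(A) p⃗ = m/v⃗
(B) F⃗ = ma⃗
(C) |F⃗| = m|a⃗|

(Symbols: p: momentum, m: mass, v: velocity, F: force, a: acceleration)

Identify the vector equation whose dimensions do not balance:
(A) p⃗ = m/v⃗

(A) p⃗ = m/v⃗: LHS [L M T^-1], RHS [L^-1 M T] ✗ — momentum is mass times velocity; should be mv⃗ (and division by a vector is undefined)
(B) F⃗ = ma⃗: LHS [L M T^-2], RHS [L M T^-2] ✓ — Force and acceleration are vectors, mass is a scalar
(C) |F⃗| = m|a⃗|: LHS [L M T^-2], RHS [L M T^-2] ✓ — magnitudes of vectors are scalars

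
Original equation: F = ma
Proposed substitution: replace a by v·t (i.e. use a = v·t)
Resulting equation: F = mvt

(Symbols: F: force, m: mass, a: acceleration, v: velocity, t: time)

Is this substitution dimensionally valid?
No

[a] = [L T^-2] and [v·t] = [L]. These differ, so the substitution replaces a quantity by one of different dimensions and the result F = mvt has LHS [L M T^-2] vs RHS [L M] — inconsistent.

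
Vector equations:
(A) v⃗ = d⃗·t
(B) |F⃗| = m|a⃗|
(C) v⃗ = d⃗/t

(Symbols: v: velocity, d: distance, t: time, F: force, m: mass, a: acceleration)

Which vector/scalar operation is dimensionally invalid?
(A) v⃗ = d⃗·t

(A) v⃗ = d⃗·t: LHS [L T^-1], RHS [L T] ✗ — velocity is displacement per time; should be d⃗/t
(B) |F⃗| = m|a⃗|: LHS [L M T^-2], RHS [L M T^-2] ✓ — magnitudes of vectors are scalars
(C) v⃗ = d⃗/t: LHS [L T^-1], RHS [L T^-1] ✓ — displacement (vector) divided by time (scalar)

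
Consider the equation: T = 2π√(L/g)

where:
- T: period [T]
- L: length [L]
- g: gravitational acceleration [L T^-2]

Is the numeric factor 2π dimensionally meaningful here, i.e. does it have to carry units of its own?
No

T has dimensions [T] and √(L/g) already has dimensions [T], so the equation balances without 2π contributing any dimensions. 2π is a pure (dimensionless) number; changing or removing it would not affect dimensional consistency.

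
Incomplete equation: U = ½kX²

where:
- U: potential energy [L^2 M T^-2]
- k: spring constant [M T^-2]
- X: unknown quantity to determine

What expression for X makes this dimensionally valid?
X = x (displacement), dimensions [L]

U has dimensions [L^2 M T^-2]; the rest of the RHS (½k) has dimensions [M T^-2].
So X² must have dimensions [L^2], i.e. X has dimensions [L] — X = x (displacement).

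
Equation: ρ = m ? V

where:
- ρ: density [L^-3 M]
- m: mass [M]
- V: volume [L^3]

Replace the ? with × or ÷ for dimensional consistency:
division (÷): ρ = m ÷ V

ρ [L^-3 M]; m [M]; V [L^3].
m × V → [L^3 M] ✗
m ÷ V → [L^-3 M] ✓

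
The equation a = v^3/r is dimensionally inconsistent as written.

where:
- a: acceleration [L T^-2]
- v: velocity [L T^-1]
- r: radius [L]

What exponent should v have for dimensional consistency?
The exponent of v should be 2: a = v^2/r

The LHS a has dimensions [L T^-2]; v has dimensions [L T^-1].
As written, the RHS v^3/r (exponent 3 on v) has dimensions [L^2 T^-3], which does not match.
With exponent 2, the RHS v^2/r has dimensions [L T^-2], matching the LHS.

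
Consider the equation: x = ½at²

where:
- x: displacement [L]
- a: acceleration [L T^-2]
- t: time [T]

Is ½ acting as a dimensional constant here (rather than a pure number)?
No

x has dimensions [L] and at² already has dimensions [L], so the equation balances without ½ contributing any dimensions. ½ is a pure (dimensionless) number; changing or removing it would not affect dimensional consistency.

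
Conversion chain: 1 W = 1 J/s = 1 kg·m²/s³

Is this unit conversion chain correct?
The chain is correct (no errors).

Correct: Watt is Joule per second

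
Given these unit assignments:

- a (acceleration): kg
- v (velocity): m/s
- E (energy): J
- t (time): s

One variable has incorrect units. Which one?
a

The variable a (acceleration) should have units m/s², not kg.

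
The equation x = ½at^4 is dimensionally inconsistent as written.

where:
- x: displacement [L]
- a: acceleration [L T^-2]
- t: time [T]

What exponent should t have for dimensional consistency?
The exponent of t should be 2: x = ½at^2

The LHS x has dimensions [L]; t has dimensions [T].
As written, the RHS ½at^4 (exponent 4 on t) has dimensions [L T^2], which does not match.
With exponent 2, the RHS ½at^2 has dimensions [L], matching the LHS.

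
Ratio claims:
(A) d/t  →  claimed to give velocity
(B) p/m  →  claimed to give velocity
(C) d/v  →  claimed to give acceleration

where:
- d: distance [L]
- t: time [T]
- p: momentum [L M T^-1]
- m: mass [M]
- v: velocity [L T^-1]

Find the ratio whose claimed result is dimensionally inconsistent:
(C) d/v does not give acceleration

(A) d/t: [L T^-1] = velocity [L T^-1] ✓
(B) p/m: [L T^-1] = velocity [L T^-1] ✓
(C) d/v: [T] ≠ acceleration [L T^-2] ✗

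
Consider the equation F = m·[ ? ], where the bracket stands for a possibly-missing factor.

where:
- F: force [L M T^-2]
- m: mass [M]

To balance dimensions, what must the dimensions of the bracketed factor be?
[L T^-2] — acceleration (e.g. a)

F has dimensions [L M T^-2]; m has dimensions [M].
The bracketed factor must supply [L M T^-2] / [M] = [L T^-2].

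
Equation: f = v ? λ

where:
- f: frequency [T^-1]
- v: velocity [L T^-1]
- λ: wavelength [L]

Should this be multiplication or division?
division (÷): f = v ÷ λ

f [T^-1]; v [L T^-1]; λ [L].
v × λ → [L^2 T^-1] ✗
v ÷ λ → [T^-1] ✓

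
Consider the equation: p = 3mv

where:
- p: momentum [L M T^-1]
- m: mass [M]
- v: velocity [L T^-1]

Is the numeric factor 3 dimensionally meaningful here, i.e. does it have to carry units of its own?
No

p has dimensions [L M T^-1] and mv already has dimensions [L M T^-1], so the equation balances without 3 contributing any dimensions. 3 is a pure (dimensionless) number; changing or removing it would not affect dimensional consistency.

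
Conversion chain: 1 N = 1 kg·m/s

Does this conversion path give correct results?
The chain is incorrect (it contains an error).

Incorrect: Newton is kg·m/s², not kg·m/s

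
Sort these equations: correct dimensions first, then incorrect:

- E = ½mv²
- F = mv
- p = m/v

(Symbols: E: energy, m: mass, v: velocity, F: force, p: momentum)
Dimensionally correct: E = ½mv²
Dimensionally incorrect: F = mv, p = m/v
Ordered (correct first, then incorrect): E = ½mv², F = mv, p = m/v

- E = ½mv²: LHS [L^2 M T^-2], RHS [L^2 M T^-2] → correct ✓
- F = mv: LHS [L M T^-2], RHS [L M T^-1] → incorrect ✗
- p = m/v: LHS [L M T^-1], RHS [L^-1 M T] → incorrect ✗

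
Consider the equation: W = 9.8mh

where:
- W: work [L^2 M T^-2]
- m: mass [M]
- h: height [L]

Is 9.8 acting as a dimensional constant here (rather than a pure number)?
Yes

W has dimensions [L^2 M T^-2], while mh alone has dimensions [L M]. For the equation to balance, the factor 9.8 must carry dimensions [L T^-2] — it is a dimensional constant (a numerical value of a physical quantity with its units suppressed), not a pure number.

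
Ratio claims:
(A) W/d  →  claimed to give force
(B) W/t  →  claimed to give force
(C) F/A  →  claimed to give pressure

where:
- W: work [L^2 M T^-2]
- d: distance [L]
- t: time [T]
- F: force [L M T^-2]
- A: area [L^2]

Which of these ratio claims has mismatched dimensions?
(B) W/t does not give force

(A) W/d: [L M T^-2] = force [L M T^-2] ✓
(B) W/t: [L^2 M T^-3] ≠ force [L M T^-2] ✗
(C) F/A: [L^-1 M T^-2] = pressure [L^-1 M T^-2] ✓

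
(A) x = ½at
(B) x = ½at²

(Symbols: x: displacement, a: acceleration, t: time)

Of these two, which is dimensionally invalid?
(A)

(A) x = ½at: LHS [L], RHS [L T^-1] ✗
(B) x = ½at²: LHS [L], RHS [L] ✓

Expression (A) x = ½at is dimensionally incorrect.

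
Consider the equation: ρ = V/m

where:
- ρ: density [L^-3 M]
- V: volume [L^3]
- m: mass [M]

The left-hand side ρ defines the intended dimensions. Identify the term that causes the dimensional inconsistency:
The right-hand side term V/m

ρ has dimensions [L^-3 M], but V/m has dimensions [L^3 M^-1], so the term V/m is dimensionally wrong for ρ.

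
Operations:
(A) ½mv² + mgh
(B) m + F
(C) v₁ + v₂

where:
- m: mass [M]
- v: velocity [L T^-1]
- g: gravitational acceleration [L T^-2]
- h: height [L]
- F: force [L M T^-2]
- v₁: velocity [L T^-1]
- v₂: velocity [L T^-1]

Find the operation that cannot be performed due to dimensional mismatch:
(B) m + F

(A) ½mv² + mgh: ½mv² [L^2 M T^-2] and mgh [L^2 M T^-2] — same dimensions ✓
(B) m + F: m [M] and F [L M T^-2] — different dimensions cannot be added/subtracted ✗
(C) v₁ + v₂: v₁ [L T^-1] and v₂ [L T^-1] — same dimensions ✓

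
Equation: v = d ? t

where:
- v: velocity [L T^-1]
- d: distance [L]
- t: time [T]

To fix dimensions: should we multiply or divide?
division (÷): v = d ÷ t

v [L T^-1]; d [L]; t [T].
d × t → [L T] ✗
d ÷ t → [L T^-1] ✓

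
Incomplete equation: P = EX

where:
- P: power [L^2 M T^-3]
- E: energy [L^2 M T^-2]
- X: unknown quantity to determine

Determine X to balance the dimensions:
X = f (inverse time / frequency (1/t)), dimensions [T^-1]

P has dimensions [L^2 M T^-3]; the rest of the RHS (E) has dimensions [L^2 M T^-2].
So X must have dimensions [T^-1] — X = f (inverse time / frequency (1/t)).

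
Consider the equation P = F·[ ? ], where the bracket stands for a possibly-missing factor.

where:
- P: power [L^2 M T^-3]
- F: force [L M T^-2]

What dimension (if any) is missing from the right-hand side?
[L T^-1] — velocity (e.g. v)

P has dimensions [L^2 M T^-3]; F has dimensions [L M T^-2].
The bracketed factor must supply [L^2 M T^-3] / [L M T^-2] = [L T^-1].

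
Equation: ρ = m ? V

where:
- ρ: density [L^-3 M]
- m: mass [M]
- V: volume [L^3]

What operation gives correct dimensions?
division (÷): ρ = m ÷ V

ρ [L^-3 M]; m [M]; V [L^3].
m × V → [L^3 M] ✗
m ÷ V → [L^-3 M] ✓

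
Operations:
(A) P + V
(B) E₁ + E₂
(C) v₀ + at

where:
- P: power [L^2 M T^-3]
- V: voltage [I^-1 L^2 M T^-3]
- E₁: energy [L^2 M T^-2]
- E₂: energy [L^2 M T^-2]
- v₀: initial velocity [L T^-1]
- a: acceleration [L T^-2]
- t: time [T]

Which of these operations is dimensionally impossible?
(A) P + V

(A) P + V: P [L^2 M T^-3] and V [I^-1 L^2 M T^-3] — different dimensions cannot be added/subtracted ✗
(B) E₁ + E₂: E₁ [L^2 M T^-2] and E₂ [L^2 M T^-2] — same dimensions ✓
(C) v₀ + at: v₀ [L T^-1] and at [L T^-1] — same dimensions ✓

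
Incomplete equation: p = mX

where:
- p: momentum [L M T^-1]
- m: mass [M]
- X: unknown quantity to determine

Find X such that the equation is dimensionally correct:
X = v (velocity), dimensions [L T^-1]

p has dimensions [L M T^-1]; the rest of the RHS (m) has dimensions [M].
So X must have dimensions [L T^-1] — X = v (velocity).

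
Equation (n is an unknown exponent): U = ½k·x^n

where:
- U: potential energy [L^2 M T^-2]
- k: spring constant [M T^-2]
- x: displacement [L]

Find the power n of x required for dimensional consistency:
n = 2

U has dimensions [L^2 M T^-2]; x has dimensions [L].
The rest of the RHS has dimensions [M T^-2], so x^n must supply [L^2].
With n = 2: ½k·x^2 has dimensions [L^2 M T^-2], matching the LHS ✓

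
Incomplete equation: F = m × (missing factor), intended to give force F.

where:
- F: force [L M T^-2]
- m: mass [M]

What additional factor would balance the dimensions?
a (acceleration), dimensions [L T^-2]

F has dimensions [L M T^-2] and m has dimensions [M].
The missing factor must have dimensions [L M T^-2] / [M] = [L T^-2], i.e. acceleration (a).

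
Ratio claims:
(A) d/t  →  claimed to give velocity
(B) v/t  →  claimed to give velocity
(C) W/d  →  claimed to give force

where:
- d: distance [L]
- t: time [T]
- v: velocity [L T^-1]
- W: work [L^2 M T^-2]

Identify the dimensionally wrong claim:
(B) v/t does not give velocity

(A) d/t: [L T^-1] = velocity [L T^-1] ✓
(B) v/t: [L T^-2] ≠ velocity [L T^-1] ✗
(C) W/d: [L M T^-2] = force [L M T^-2] ✓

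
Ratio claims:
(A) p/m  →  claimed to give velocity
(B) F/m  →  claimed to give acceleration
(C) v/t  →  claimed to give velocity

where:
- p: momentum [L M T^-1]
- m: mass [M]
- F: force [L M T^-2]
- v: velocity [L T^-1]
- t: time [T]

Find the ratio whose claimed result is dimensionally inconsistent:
(C) v/t does not give velocity

(A) p/m: [L T^-1] = velocity [L T^-1] ✓
(B) F/m: [L T^-2] = acceleration [L T^-2] ✓
(C) v/t: [L T^-2] ≠ velocity [L T^-1] ✗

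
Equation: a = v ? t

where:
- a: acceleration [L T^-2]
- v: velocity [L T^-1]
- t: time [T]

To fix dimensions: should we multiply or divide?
division (÷): a = v ÷ t

a [L T^-2]; v [L T^-1]; t [T].
v × t → [L] ✗
v ÷ t → [L T^-2] ✓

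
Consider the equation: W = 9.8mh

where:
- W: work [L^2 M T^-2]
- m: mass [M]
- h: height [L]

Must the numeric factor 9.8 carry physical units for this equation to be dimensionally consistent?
Yes

W has dimensions [L^2 M T^-2], while mh alone has dimensions [L M]. For the equation to balance, the factor 9.8 must carry dimensions [L T^-2] — it is a dimensional constant (a numerical value of a physical quantity with its units suppressed), not a pure number.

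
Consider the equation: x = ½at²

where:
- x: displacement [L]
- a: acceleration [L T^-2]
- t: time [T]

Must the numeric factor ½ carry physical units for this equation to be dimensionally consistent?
No

x has dimensions [L] and at² already has dimensions [L], so the equation balances without ½ contributing any dimensions. ½ is a pure (dimensionless) number; changing or removing it would not affect dimensional consistency.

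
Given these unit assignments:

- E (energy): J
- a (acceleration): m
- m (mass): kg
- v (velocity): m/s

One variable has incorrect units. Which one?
a

The variable a (acceleration) should have units m/s², not m.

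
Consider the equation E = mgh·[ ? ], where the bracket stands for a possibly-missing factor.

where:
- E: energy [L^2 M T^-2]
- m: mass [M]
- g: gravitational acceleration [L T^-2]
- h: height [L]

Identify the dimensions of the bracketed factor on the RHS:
Nothing is missing — the bracketed factor must be dimensionless.

E has dimensions [L^2 M T^-2] and mgh already has dimensions [L^2 M T^-2], so E = mgh is dimensionally complete.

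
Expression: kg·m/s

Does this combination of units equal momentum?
Yes

The expression kg·m/s has dimensions [L M T^-1], which is exactly momentum [L M T^-1].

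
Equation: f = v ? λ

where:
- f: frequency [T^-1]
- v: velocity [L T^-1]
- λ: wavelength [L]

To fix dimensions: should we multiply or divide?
division (÷): f = v ÷ λ

f [T^-1]; v [L T^-1]; λ [L].
v × λ → [L^2 T^-1] ✗
v ÷ λ → [T^-1] ✓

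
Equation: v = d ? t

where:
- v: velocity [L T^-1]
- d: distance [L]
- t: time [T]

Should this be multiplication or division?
division (÷): v = d ÷ t

v [L T^-1]; d [L]; t [T].
d × t → [L T] ✗
d ÷ t → [L T^-1] ✓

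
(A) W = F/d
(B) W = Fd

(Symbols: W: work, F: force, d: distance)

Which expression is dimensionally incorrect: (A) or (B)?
(A)

(A) W = F/d: LHS [L^2 M T^-2], RHS [M T^-2] ✗
(B) W = Fd: LHS [L^2 M T^-2], RHS [L^2 M T^-2] ✓

Expression (A) W = F/d is dimensionally incorrect.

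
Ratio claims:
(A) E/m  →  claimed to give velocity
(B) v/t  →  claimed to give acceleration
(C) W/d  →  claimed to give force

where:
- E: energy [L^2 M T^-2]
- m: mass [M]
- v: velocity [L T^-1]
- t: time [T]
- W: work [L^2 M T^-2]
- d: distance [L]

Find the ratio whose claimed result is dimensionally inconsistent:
(A) E/m does not give velocity

(A) E/m: [L^2 T^-2] ≠ velocity [L T^-1] ✗
(B) v/t: [L T^-2] = acceleration [L T^-2] ✓
(C) W/d: [L M T^-2] = force [L M T^-2] ✓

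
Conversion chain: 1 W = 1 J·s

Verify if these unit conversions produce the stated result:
The chain is incorrect (it contains an error).

Incorrect: Watt is J/s, not J·s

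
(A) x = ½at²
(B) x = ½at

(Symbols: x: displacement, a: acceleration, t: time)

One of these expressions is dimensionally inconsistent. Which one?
(B)

(A) x = ½at²: LHS [L], RHS [L] ✓
(B) x = ½at: LHS [L], RHS [L T^-1] ✗

Expression (B) x = ½at is dimensionally incorrect.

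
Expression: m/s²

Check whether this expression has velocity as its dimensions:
No

The expression m/s² has dimensions [L T^-2], but velocity has dimensions [L T^-1].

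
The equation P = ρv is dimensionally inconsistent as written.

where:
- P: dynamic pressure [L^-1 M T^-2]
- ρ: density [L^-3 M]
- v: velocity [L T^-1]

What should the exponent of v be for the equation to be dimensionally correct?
The exponent of v should be 2: P = ρv^2

The LHS P has dimensions [L^-1 M T^-2]; v has dimensions [L T^-1].
As written, the RHS ρv (exponent 1 on v) has dimensions [L^-2 M T^-1], which does not match.
With exponent 2, the RHS ρv^2 has dimensions [L^-1 M T^-2], matching the LHS.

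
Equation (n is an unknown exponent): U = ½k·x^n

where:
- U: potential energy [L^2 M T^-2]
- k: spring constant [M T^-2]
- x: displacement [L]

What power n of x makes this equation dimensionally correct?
n = 2

U has dimensions [L^2 M T^-2]; x has dimensions [L].
The rest of the RHS has dimensions [M T^-2], so x^n must supply [L^2].
With n = 2: ½k·x^2 has dimensions [L^2 M T^-2], matching the LHS ✓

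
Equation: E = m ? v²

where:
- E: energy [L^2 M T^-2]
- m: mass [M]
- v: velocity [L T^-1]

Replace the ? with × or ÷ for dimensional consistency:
multiplication (×): E = m × v²

E [L^2 M T^-2]; m [M]; v² [L^2 T^-2].
m × v² → [L^2 M T^-2] ✓
m ÷ v² → [L^-2 M T^2] ✗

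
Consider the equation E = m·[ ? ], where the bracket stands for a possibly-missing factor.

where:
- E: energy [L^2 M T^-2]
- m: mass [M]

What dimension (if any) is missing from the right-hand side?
[L^2 T^-2] — velocity squared (e.g. v²)

E has dimensions [L^2 M T^-2]; m has dimensions [M].
The bracketed factor must supply [L^2 M T^-2] / [M] = [L^2 T^-2].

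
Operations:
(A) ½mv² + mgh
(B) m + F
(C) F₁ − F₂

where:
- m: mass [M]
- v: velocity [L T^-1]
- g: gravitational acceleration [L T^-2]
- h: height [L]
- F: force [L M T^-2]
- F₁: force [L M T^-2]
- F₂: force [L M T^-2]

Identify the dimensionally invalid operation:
(B) m + F

(A) ½mv² + mgh: ½mv² [L^2 M T^-2] and mgh [L^2 M T^-2] — same dimensions ✓
(B) m + F: m [M] and F [L M T^-2] — different dimensions cannot be added/subtracted ✗
(C) F₁ − F₂: F₁ [L M T^-2] and F₂ [L M T^-2] — same dimensions ✓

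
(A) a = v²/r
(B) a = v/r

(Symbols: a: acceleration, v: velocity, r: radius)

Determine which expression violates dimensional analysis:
(B)

(A) a = v²/r: LHS [L T^-2], RHS [L T^-2] ✓
(B) a = v/r: LHS [L T^-2], RHS [T^-1] ✗

Expression (B) a = v/r is dimensionally incorrect.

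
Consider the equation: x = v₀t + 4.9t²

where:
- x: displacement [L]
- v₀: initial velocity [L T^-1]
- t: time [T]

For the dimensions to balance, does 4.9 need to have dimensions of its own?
Yes

x has dimensions [L], while t² alone has dimensions [T^2]. For the equation to balance, the factor 4.9 must carry dimensions [L T^-2] — it is a dimensional constant (a numerical value of a physical quantity with its units suppressed), not a pure number.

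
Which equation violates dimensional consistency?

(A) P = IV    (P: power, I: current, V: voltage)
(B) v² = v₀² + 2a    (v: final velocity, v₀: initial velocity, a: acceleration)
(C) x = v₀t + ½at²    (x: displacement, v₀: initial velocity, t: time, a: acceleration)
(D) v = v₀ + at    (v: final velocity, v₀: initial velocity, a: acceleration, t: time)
(B) v² = v₀² + 2a

The equation (B) v² = v₀² + 2a is dimensionally incorrect.

LHS (v²): [L^2 T^-2]
RHS terms:
  - v₀²: [L^2 T^-2] ✓
  - 2a: [L T^-2] ✗ (does not match LHS)

The dimensions do not match. The other three equations balance.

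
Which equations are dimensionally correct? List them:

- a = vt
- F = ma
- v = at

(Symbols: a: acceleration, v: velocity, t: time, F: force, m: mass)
Dimensionally correct: F = ma, v = at
Dimensionally incorrect: a = vt
Ordered (correct first, then incorrect): F = ma, v = at, a = vt

- a = vt: LHS [L T^-2], RHS [L] → incorrect ✗
- F = ma: LHS [L M T^-2], RHS [L M T^-2] → correct ✓
- v = at: LHS [L T^-1], RHS [L T^-1] → correct ✓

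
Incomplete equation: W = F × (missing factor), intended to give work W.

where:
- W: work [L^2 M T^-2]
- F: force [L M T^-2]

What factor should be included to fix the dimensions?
d (distance), dimensions [L]

W has dimensions [L^2 M T^-2] and F has dimensions [L M T^-2].
The missing factor must have dimensions [L^2 M T^-2] / [L M T^-2] = [L], i.e. distance (d).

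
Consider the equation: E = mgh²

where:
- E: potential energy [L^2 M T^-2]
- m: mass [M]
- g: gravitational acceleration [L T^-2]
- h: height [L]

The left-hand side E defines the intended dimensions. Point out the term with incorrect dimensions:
The right-hand side term mgh²

E has dimensions [L^2 M T^-2], but mgh² has dimensions [L^3 M T^-2], so the term mgh² is dimensionally wrong for E.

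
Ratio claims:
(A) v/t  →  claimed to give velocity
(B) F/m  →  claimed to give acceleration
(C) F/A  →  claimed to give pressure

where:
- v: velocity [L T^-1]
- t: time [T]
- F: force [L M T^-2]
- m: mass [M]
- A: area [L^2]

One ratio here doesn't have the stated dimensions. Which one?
(A) v/t does not give velocity

(A) v/t: [L T^-2] ≠ velocity [L T^-1] ✗
(B) F/m: [L T^-2] = acceleration [L T^-2] ✓
(C) F/A: [L^-1 M T^-2] = pressure [L^-1 M T^-2] ✓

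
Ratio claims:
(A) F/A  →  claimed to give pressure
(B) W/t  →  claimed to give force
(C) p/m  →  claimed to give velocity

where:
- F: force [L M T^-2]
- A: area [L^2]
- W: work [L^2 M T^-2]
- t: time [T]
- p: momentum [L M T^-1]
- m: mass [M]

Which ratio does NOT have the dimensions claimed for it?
(B) W/t does not give force

(A) F/A: [L^-1 M T^-2] = pressure [L^-1 M T^-2] ✓
(B) W/t: [L^2 M T^-3] ≠ force [L M T^-2] ✗
(C) p/m: [L T^-1] = velocity [L T^-1] ✓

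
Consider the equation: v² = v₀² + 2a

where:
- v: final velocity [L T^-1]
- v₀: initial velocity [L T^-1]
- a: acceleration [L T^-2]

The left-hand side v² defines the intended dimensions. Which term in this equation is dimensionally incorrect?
The term 2a

Checking each RHS term against the LHS:
- v₀²: [L^2 T^-2] — matches v² [L^2 T^-2] ✓
- 2a: [L T^-2] — does NOT match v² [L^2 T^-2] ✗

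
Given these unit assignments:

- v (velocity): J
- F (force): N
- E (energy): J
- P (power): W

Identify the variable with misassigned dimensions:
v

The variable v (velocity) should have units m/s, not J.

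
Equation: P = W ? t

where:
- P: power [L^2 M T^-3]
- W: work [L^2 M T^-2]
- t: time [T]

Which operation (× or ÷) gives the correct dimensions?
division (÷): P = W ÷ t

P [L^2 M T^-3]; W [L^2 M T^-2]; t [T].
W × t → [L^2 M T^-1] ✗
W ÷ t → [L^2 M T^-3] ✓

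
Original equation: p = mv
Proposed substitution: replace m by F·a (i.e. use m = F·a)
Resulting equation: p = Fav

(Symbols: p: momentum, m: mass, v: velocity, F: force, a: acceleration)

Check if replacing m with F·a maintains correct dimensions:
No

[m] = [M] and [F·a] = [L^2 M T^-4]. These differ, so the substitution replaces a quantity by one of different dimensions and the result p = Fav has LHS [L M T^-1] vs RHS [L^3 M T^-5] — inconsistent.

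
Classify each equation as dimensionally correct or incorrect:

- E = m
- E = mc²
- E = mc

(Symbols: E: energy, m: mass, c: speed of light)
Dimensionally correct: E = mc²
Dimensionally incorrect: E = m, E = mc
Ordered (correct first, then incorrect): E = mc², E = m, E = mc

- E = m: LHS [L^2 M T^-2], RHS [M] → incorrect ✗
- E = mc²: LHS [L^2 M T^-2], RHS [L^2 M T^-2] → correct ✓
- E = mc: LHS [L^2 M T^-2], RHS [L M T^-1] → incorrect ✗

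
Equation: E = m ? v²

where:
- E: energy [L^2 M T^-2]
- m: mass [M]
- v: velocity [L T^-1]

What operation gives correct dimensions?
multiplication (×): E = m × v²

E [L^2 M T^-2]; m [M]; v² [L^2 T^-2].
m × v² → [L^2 M T^-2] ✓
m ÷ v² → [L^-2 M T^2] ✗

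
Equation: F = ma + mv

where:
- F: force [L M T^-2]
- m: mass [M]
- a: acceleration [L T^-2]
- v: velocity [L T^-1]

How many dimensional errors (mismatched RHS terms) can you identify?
1

LHS F: [L M T^-2]
- ma: [L M T^-2] ✓
- mv: [L M T^-1] ✗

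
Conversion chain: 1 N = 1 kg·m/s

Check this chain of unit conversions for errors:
The chain is incorrect (it contains an error).

Incorrect: Newton is kg·m/s², not kg·m/s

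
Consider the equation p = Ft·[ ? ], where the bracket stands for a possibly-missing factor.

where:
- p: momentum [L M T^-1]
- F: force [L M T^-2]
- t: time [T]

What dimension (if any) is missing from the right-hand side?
Nothing is missing — the bracketed factor must be dimensionless.

p has dimensions [L M T^-1] and Ft already has dimensions [L M T^-1], so p = Ft is dimensionally complete.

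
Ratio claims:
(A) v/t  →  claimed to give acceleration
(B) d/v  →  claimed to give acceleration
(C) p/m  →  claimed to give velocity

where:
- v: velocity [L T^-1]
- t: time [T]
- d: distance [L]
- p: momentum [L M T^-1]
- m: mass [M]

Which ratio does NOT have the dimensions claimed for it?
(B) d/v does not give acceleration

(A) v/t: [L T^-2] = acceleration [L T^-2] ✓
(B) d/v: [T] ≠ acceleration [L T^-2] ✗
(C) p/m: [L T^-1] = velocity [L T^-1] ✓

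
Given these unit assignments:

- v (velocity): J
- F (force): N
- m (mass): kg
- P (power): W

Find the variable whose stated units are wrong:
v

The variable v (velocity) should have units m/s, not J.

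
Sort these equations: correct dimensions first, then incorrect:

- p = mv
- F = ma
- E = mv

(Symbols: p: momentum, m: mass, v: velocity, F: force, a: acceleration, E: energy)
Dimensionally correct: p = mv, F = ma
Dimensionally incorrect: E = mv
Ordered (correct first, then incorrect): p = mv, F = ma, E = mv

- p = mv: LHS [L M T^-1], RHS [L M T^-1] → correct ✓
- F = ma: LHS [L M T^-2], RHS [L M T^-2] → correct ✓
- E = mv: LHS [L^2 M T^-2], RHS [L M T^-1] → incorrect ✗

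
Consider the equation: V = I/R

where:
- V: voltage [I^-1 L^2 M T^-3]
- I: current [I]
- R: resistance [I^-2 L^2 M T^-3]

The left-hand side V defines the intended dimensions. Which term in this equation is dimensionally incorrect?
The right-hand side term I/R

V has dimensions [I^-1 L^2 M T^-3], but I/R has dimensions [I^3 L^-2 M^-1 T^3], so the term I/R is dimensionally wrong for V.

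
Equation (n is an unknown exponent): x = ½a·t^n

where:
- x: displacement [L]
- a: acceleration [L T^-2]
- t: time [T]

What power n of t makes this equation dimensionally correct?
n = 2

x has dimensions [L]; t has dimensions [T].
The rest of the RHS has dimensions [L T^-2], so t^n must supply [T^2].
With n = 2: ½a·t^2 has dimensions [L], matching the LHS ✓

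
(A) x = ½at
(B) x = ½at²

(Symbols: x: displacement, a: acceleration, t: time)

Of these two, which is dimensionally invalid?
(A)

(A) x = ½at: LHS [L], RHS [L T^-1] ✗
(B) x = ½at²: LHS [L], RHS [L] ✓

Expression (A) x = ½at is dimensionally incorrect.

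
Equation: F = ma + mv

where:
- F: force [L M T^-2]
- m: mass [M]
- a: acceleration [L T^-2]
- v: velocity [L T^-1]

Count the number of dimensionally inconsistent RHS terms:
1

LHS F: [L M T^-2]
- ma: [L M T^-2] ✓
- mv: [L M T^-1] ✗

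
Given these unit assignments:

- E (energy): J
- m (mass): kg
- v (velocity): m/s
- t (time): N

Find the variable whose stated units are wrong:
t

The variable t (time) should have units s, not N.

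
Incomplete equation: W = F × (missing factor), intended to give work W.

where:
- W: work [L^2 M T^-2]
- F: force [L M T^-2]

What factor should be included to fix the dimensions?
d (distance), dimensions [L]

W has dimensions [L^2 M T^-2] and F has dimensions [L M T^-2].
The missing factor must have dimensions [L^2 M T^-2] / [L M T^-2] = [L], i.e. distance (d).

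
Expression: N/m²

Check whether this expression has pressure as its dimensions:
Yes

The expression N/m² has dimensions [L^-1 M T^-2], which is exactly pressure [L^-1 M T^-2].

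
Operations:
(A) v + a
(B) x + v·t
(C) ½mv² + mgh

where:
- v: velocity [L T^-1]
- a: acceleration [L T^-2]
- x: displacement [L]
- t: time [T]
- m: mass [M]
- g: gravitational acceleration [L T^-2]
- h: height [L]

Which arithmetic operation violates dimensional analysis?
(A) v + a

(A) v + a: v [L T^-1] and a [L T^-2] — different dimensions cannot be added/subtracted ✗
(B) x + v·t: x [L] and v·t [L] — same dimensions ✓
(C) ½mv² + mgh: ½mv² [L^2 M T^-2] and mgh [L^2 M T^-2] — same dimensions ✓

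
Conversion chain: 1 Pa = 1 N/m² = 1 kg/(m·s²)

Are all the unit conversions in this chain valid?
The chain is correct (no errors).

Correct: Pascal is Newton per square meter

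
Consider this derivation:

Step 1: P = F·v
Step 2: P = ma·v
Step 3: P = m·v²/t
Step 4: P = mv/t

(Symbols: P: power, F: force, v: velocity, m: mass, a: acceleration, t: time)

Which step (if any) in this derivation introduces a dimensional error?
Step 4

Step 1: P = F·v → LHS [L^2 M T^-3], RHS [L^2 M T^-3] ✓
Step 2: P = ma·v → LHS [L^2 M T^-3], RHS [L^2 M T^-3] ✓
Step 3: P = m·v²/t → LHS [L^2 M T^-3], RHS [L^2 M T^-3] ✓
Step 4: P = mv/t → LHS [L^2 M T^-3], RHS [L M T^-2] ✗

The first dimensional inconsistency appears in step 4: P = mv/t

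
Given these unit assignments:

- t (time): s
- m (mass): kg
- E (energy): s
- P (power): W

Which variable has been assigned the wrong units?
E

The variable E (energy) should have units J, not s.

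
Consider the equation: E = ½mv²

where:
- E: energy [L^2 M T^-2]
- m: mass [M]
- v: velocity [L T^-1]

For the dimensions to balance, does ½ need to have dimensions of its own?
No

E has dimensions [L^2 M T^-2] and mv² already has dimensions [L^2 M T^-2], so the equation balances without ½ contributing any dimensions. ½ is a pure (dimensionless) number; changing or removing it would not affect dimensional consistency.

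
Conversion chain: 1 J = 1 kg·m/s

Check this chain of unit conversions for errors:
The chain is incorrect (it contains an error).

Incorrect: Joule is kg·m²/s², not kg·m/s (that is momentum)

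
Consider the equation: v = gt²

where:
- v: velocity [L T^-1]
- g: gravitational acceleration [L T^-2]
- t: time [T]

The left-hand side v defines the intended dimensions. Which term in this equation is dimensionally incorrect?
The right-hand side term gt²

v has dimensions [L T^-1], but gt² has dimensions [L], so the term gt² is dimensionally wrong for v.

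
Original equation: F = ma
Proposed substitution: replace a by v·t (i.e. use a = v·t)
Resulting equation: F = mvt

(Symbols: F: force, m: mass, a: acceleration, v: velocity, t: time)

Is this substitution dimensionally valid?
No

[a] = [L T^-2] and [v·t] = [L]. These differ, so the substitution replaces a quantity by one of different dimensions and the result F = mvt has LHS [L M T^-2] vs RHS [L M] — inconsistent.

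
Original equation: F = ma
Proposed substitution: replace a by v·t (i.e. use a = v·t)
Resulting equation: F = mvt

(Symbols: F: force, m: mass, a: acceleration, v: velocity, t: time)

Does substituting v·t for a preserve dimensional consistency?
No

[a] = [L T^-2] and [v·t] = [L]. These differ, so the substitution replaces a quantity by one of different dimensions and the result F = mvt has LHS [L M T^-2] vs RHS [L M] — inconsistent.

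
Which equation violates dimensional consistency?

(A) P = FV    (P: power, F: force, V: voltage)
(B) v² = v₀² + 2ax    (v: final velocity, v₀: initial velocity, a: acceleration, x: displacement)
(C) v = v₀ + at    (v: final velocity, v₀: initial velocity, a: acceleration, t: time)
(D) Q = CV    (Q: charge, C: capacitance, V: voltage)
(A) P = FV

The equation (A) P = FV is dimensionally incorrect.

LHS (P): [L^2 M T^-3]
RHS (FV): [I^-1 L^3 M^2 T^-5] ✗

The dimensions do not match. The other three equations balance.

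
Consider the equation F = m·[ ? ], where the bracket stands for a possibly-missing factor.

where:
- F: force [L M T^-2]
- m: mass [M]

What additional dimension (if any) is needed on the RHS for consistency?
[L T^-2] — acceleration (e.g. a)

F has dimensions [L M T^-2]; m has dimensions [M].
The bracketed factor must supply [L M T^-2] / [M] = [L T^-2].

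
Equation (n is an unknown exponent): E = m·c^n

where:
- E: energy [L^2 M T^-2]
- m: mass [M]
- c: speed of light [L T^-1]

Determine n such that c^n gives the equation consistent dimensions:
n = 2

E has dimensions [L^2 M T^-2]; c has dimensions [L T^-1].
The rest of the RHS has dimensions [M], so c^n must supply [L^2 T^-2].
With n = 2: m·c^2 has dimensions [L^2 M T^-2], matching the LHS ✓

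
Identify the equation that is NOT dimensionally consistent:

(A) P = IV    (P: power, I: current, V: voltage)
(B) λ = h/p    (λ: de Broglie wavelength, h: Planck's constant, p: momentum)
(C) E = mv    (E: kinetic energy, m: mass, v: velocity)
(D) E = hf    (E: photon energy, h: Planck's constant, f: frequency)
(C) E = mv

The equation (C) E = mv is dimensionally incorrect.

LHS (E): [L^2 M T^-2]
RHS (mv): [L M T^-1] ✗

The dimensions do not match. The other three equations balance.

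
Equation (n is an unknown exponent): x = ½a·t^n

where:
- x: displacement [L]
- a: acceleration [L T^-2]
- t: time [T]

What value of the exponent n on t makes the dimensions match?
n = 2

x has dimensions [L]; t has dimensions [T].
The rest of the RHS has dimensions [L T^-2], so t^n must supply [T^2].
With n = 2: ½a·t^2 has dimensions [L], matching the LHS ✓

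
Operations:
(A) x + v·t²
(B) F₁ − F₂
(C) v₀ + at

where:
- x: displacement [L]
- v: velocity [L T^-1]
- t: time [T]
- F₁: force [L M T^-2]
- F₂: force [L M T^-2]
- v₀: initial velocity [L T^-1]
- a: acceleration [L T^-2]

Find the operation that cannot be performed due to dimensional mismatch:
(A) x + v·t²

(A) x + v·t²: x [L] and v·t² [L T] — different dimensions cannot be added/subtracted ✗
(B) F₁ − F₂: F₁ [L M T^-2] and F₂ [L M T^-2] — same dimensions ✓
(C) v₀ + at: v₀ [L T^-1] and at [L T^-1] — same dimensions ✓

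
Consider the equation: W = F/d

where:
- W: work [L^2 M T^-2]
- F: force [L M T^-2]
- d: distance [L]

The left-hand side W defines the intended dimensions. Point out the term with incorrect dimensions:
The right-hand side term F/d

W has dimensions [L^2 M T^-2], but F/d has dimensions [M T^-2], so the term F/d is dimensionally wrong for W.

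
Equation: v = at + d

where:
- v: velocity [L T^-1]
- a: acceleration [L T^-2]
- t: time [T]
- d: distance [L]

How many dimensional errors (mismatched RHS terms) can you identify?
1

LHS v: [L T^-1]
- at: [L T^-1] ✓
- d: [L] ✗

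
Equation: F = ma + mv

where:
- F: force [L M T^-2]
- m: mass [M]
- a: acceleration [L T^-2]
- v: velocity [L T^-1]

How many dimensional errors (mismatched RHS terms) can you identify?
1

LHS F: [L M T^-2]
- ma: [L M T^-2] ✓
- mv: [L M T^-1] ✗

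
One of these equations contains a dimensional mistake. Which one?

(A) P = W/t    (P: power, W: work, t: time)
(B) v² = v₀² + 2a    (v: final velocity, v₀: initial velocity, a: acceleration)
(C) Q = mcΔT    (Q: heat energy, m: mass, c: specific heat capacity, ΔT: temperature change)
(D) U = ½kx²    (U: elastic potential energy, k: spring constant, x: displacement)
(B) v² = v₀² + 2a

The equation (B) v² = v₀² + 2a is dimensionally incorrect.

LHS (v²): [L^2 T^-2]
RHS terms:
  - v₀²: [L^2 T^-2] ✓
  - 2a: [L T^-2] ✗ (does not match LHS)

The dimensions do not match. The other three equations balance.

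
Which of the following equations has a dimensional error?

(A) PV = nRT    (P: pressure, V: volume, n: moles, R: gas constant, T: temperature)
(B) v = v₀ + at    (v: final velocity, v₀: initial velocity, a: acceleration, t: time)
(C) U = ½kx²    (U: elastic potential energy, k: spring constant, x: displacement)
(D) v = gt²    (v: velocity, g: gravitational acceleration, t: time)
(D) v = gt²

The equation (D) v = gt² is dimensionally incorrect.

LHS (v): [L T^-1]
RHS (gt²): [L] ✗

The dimensions do not match. The other three equations balance.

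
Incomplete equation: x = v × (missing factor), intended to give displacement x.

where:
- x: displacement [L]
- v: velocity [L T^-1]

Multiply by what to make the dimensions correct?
t (time), dimensions [T]

x has dimensions [L] and v has dimensions [L T^-1].
The missing factor must have dimensions [L] / [L T^-1] = [T], i.e. time (t).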